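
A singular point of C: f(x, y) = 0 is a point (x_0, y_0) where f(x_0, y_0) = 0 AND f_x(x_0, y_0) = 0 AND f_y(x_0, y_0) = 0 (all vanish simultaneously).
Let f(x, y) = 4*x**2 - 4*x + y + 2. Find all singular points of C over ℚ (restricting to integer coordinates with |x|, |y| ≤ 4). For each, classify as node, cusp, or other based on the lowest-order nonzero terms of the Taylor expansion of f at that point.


No singular points in the scanned grid; C is smooth there.

Compute partial derivatives:
  f_x = 8*x - 4.
  f_y = 1.
f_y = 1 is a nonzero constant, so f_y never vanishes: no point (x, y) can satisfy f = f_x = f_y = 0. In particular no (x, y) ∈ {−4, ..., 4}² is singular; the curve is smooth.


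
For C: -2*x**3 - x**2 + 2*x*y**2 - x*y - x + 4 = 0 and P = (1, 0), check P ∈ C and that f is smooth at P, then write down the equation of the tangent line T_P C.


Tangent line at P: -9*x - y + 9 = 0.

Step 1: f(1, 0) = 0, so P lies on C.
Step 2: partial derivatives
  f_x(x, y) = -6*x**2 - 2*x + 2*y**2 - y - 1, f_y(x, y) = 4*x*y - x.
  f_x(P) = -9, f_y(P) = -1 (gradient nonzero, so P is smooth).
Step 3: tangent line at P: -9·(x − 1) + -1·(y − 0) = 0.
Expanding: -9*x - y + 9 = 0.


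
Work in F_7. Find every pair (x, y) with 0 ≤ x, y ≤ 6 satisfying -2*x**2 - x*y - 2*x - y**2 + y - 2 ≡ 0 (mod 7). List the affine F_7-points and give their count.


Affine F_7-points: {(0, 4), (1, 1), (1, 6), (2, 0), (2, 6), (4, 0), (4, 4)}; count = 7.

For each of the 49 pairs (x, y) ∈ F_7², evaluate f(x, y) mod 7. Record the zeros.
  x = 0: [0↦5, 1↦5, 2↦3, 3↦6, 4↦0, 5↦6, 6↦3]  zeros at y ∈ {4}
  x = 1: [0↦1, 1↦0, 2↦4, 3↦6, 4↦6, 5↦4, 6↦0]  zeros at y ∈ {1, 6}
  x = 2: [0↦0, 1↦5, 2↦1, 3↦2, 4↦1, 5↦5, 6↦0]  zeros at y ∈ {0, 6}
  x = 3: [0↦2, 1↦6, 2↦1, 3↦1, 4↦6, 5↦2, 6↦3]  zeros at y ∈ ∅
  x = 4: [0↦0, 1↦3, 2↦4, 3↦3, 4↦0, 5↦2, 6↦2]  zeros at y ∈ {0, 4}
  x = 5: [0↦1, 1↦3, 2↦3, 3↦1, 4↦4, 5↦5, 6↦4]  zeros at y ∈ ∅
  x = 6: [0↦5, 1↦6, 2↦5, 3↦2, 4↦4, 5↦4, 6↦2]  zeros at y ∈ ∅
Collecting zeros: affine points = {(0, 4), (1, 1), (1, 6), (2, 0), (2, 6), (4, 0), (4, 4)}.
Total count |C(F_7)_aff| = 7.


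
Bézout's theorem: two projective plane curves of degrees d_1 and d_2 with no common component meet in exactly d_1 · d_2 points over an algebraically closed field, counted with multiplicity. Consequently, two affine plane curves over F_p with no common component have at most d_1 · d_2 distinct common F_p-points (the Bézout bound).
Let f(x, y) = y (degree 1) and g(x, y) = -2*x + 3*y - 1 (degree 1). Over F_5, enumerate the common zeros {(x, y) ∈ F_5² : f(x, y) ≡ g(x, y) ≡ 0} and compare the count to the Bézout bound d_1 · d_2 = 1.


Common zeros: {(2, 0)}; count = 1; Bézout bound = 1.

deg(f) = 1, deg(g) = 1, so Bézout bound = 1.
Scan x ∈ F_5. For each x, list the y ∈ F_5 with f(x, y) ≡ 0 and those with g(x, y) ≡ 0 (mod 5); the common zeros in that column are the intersection.
  x = 0: f ≡ 0 at y ∈ {0}; g ≡ 0 at y ∈ {2}; common: ∅.
  x = 1: f ≡ 0 at y ∈ {0}; g ≡ 0 at y ∈ {1}; common: ∅.
  x = 2: f ≡ 0 at y ∈ {0}; g ≡ 0 at y ∈ {0}; common: {0}.
  x = 3: f ≡ 0 at y ∈ {0}; g ≡ 0 at y ∈ {4}; common: ∅.
  x = 4: f ≡ 0 at y ∈ {0}; g ≡ 0 at y ∈ {3}; common: ∅.
Collecting: common zeros = {(2, 0)}, so the count is 1.
Comparison with the Bézout bound: 1 ≤ 1 = deg(f)·deg(g), as expected for curves with no common component (the bound is attained).


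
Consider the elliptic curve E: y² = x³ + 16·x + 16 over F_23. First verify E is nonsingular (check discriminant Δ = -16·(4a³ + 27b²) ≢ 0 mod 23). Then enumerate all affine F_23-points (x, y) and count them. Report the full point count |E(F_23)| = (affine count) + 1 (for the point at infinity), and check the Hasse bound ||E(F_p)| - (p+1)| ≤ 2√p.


Affine points = {(0, 4), (0, 19), (4, 11), (4, 12), (6, 11), (6, 12), (8, 9), (8, 14), (10, 7), (10, 16), (12, 2), (12, 21), (13, 11), (13, 12), (17, 7), (17, 16), (18, 8), (18, 15), (19, 7), (19, 16)}; affine count = 20; |E(F_23)| = 21.

Discriminant check: Δ ∝ 4a³ + 27b² = 4·16³ + 27·16² = 4·4096 + 27·256 ≡ 20 (mod 23). Nonzero ⇒ E is nonsingular.
For each x ∈ F_23, compute rhs = x³ + 16·x + 16 mod 23, then count y ∈ F_23 with y² ≡ rhs.
  x = 0: rhs = 16, matching y values: 4, 19 (2 points).
  x = 1: rhs = 10, matching y values: none (0 points).
  x = 2: rhs = 10, matching y values: none (0 points).
  x = 3: rhs = 22, matching y values: none (0 points).
  x = 4: rhs = 6, matching y values: 11, 12 (2 points).
  x = 5: rhs = 14, matching y values: none (0 points).
  x = 6: rhs = 6, matching y values: 11, 12 (2 points).
  x = 7: rhs = 11, matching y values: none (0 points).
  x = 8: rhs = 12, matching y values: 9, 14 (2 points).
  x = 9: rhs = 15, matching y values: none (0 points).
  x = 10: rhs = 3, matching y values: 7, 16 (2 points).
  x = 11: rhs = 5, matching y values: none (0 points).
  x = 12: rhs = 4, matching y values: 2, 21 (2 points).
  x = 13: rhs = 6, matching y values: 11, 12 (2 points).
  x = 14: rhs = 17, matching y values: none (0 points).
  x = 15: rhs = 20, matching y values: none (0 points).
  x = 16: rhs = 21, matching y values: none (0 points).
  x = 17: rhs = 3, matching y values: 7, 16 (2 points).
  x = 18: rhs = 18, matching y values: 8, 15 (2 points).
  x = 19: rhs = 3, matching y values: 7, 16 (2 points).
  x = 20: rhs = 10, matching y values: none (0 points).
  x = 21: rhs = 22, matching y values: none (0 points).
  x = 22: rhs = 22, matching y values: none (0 points).
Total affine count: 20.
Full point count |E(F_23)| = 20 + 1 = 21.
Hasse bound: |21 − (23+1)| = |-3| = 3 ≤ 2√23 ≈ 9.5917 ✓.


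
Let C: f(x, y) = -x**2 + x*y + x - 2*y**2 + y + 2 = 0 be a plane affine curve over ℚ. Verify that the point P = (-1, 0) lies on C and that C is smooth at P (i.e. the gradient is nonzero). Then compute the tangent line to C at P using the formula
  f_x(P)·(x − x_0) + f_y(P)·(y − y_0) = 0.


Tangent line at P: 3*x + 3 = 0.

Step 1: f(-1, 0) = 0, so P lies on C.
Step 2: partial derivatives
  f_x(x, y) = -2*x + y + 1, f_y(x, y) = x - 4*y + 1.
  f_x(P) = 3, f_y(P) = 0 (gradient nonzero, so P is smooth).
Step 3: tangent line at P: 3·(x − -1) + 0·(y − 0) = 0.
Expanding: 3*x + 3 = 0.


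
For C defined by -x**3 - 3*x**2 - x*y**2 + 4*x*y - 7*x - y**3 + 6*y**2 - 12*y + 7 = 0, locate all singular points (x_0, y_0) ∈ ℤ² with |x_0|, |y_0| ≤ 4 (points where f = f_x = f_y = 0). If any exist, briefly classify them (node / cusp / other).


Singular points: {(-1, 2)}; classification: cusp.

Compute partial derivatives:
  f_x = -3*x**2 - 6*x - y**2 + 4*y - 7.
  f_y = -2*x*y + 4*x - 3*y**2 + 12*y - 12.
Scan x_0 ∈ {−4, ..., 4}. For each x_0, f_y(x_0, y) is a polynomial in y; find its integer roots y ∈ {−4, ..., 4}, then test f_x and f at those candidates.
  x = -4: f_y(-4, y) = -3*y**2 + 20*y - 28; vanishes at y ∈ {2}. (-4, 2): f_x = -27 ≠ 0.
  x = -3: f_y(-3, y) = -3*y**2 + 18*y - 24; vanishes at y ∈ {2, 4}. (-3, 2): f_x = -12 ≠ 0; (-3, 4): f_x = -16 ≠ 0.
  x = -2: f_y(-2, y) = -3*y**2 + 16*y - 20; vanishes at y ∈ {2}. (-2, 2): f_x = -3 ≠ 0.
  x = -1: f_y(-1, y) = -3*y**2 + 14*y - 16; vanishes at y ∈ {2}. (-1, 2): f_x = 0, f = 0 — SINGULAR.
  x = 0: f_y(0, y) = -3*y**2 + 12*y - 12; vanishes at y ∈ {2}. (0, 2): f_x = -3 ≠ 0.
  x = 1: f_y(1, y) = -3*y**2 + 10*y - 8; vanishes at y ∈ {2}. (1, 2): f_x = -12 ≠ 0.
  x = 2: f_y(2, y) = -3*y**2 + 8*y - 4; vanishes at y ∈ {2}. (2, 2): f_x = -27 ≠ 0.
  x = 3: f_y(3, y) = -3*y**2 + 6*y; vanishes at y ∈ {0, 2}. (3, 0): f_x = -52 ≠ 0; (3, 2): f_x = -48 ≠ 0.
  x = 4: f_y(4, y) = -3*y**2 + 4*y + 4; vanishes at y ∈ {2}. (4, 2): f_x = -75 ≠ 0.
Only singular point on the grid: (-1, 2).
Classify: substitute x = -1 + u, y = 2 + v and expand: f = -u**3 - u*v**2 - v**3 + v**2.
No constant or linear terms (consistent with a singular point). Quadratic part: v**2. Cubic part: -u**3 - u*v**2 - v**3.
The quadratic part v**2 is a perfect square, so there is a single (double) tangent line v = 0, i.e. y = 2. Restricting the cubic part to that line (v = 0) leaves -u**3 ≠ 0, so f is not divisible by v and the branch is v² ≈ u**3 to lowest order — this is a cusp.
Classification: cusp.


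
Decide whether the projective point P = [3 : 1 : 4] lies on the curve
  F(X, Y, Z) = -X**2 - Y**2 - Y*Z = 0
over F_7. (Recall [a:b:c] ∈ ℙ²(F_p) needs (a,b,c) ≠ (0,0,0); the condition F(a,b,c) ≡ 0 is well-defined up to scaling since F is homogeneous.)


F(3,1,4) ≡ 0 (mod 7); P is on the curve.

Evaluate F(3, 1, 4) term-by-term (mod 7).
  -X**2 ↦ -1·9·1·1 = -9
  -Y**2 ↦ -1·1·1·1 = -1
  -Y*Z ↦ -1·1·1·4 = -4
Sum: F(3, 1, 4) = (-9) + (-1) + (-4) = -14.
Reducing mod 7: -14 ≡ 0 (mod 7).
Since F(a, b, c) ≡ 0 (mod 7), P lies on the curve.


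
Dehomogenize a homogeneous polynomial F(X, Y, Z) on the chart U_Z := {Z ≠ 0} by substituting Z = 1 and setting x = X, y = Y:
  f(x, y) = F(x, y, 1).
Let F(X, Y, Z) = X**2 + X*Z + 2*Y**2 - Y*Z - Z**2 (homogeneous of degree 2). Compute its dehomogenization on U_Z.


f(x, y) = x**2 + x + 2*y**2 - y - 1

On U_Z we set Z = 1. Each monomial c·X^i·Y^j·Z^k in F becomes c·x^i·y^j·1^k = c·x^i·y^j.
Substituting Z = 1: F(X, Y, 1) = x**2 + x + 2*y**2 - y - 1.
Note: deg(f) ≤ deg(F) = 2; strict inequality happens when F is divisible by Z (lost terms).


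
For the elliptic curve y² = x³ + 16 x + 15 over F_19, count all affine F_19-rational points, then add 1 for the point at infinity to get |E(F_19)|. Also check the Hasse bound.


Affine points = {(2, 6), (2, 13), (5, 7), (5, 12), (6, 2), (6, 17), (8, 3), (8, 16), (10, 4), (10, 15), (12, 4), (12, 15), (13, 8), (13, 11), (14, 0), (15, 1), (15, 18), (16, 4), (16, 15), (18, 6), (18, 13)}; affine count = 21; |E(F_19)| = 22.

Discriminant check: Δ ∝ 4a³ + 27b² = 4·16³ + 27·15² = 4·4096 + 27·225 ≡ 1 (mod 19). Nonzero ⇒ E is nonsingular.
For each x ∈ F_19, compute rhs = x³ + 16·x + 15 mod 19, then count y ∈ F_19 with y² ≡ rhs.
  x = 0: rhs = 15, matching y values: none (0 points).
  x = 1: rhs = 13, matching y values: none (0 points).
  x = 2: rhs = 17, matching y values: 6, 13 (2 points).
  x = 3: rhs = 14, matching y values: none (0 points).
  x = 4: rhs = 10, matching y values: none (0 points).
  x = 5: rhs = 11, matching y values: 7, 12 (2 points).
  x = 6: rhs = 4, matching y values: 2, 17 (2 points).
  x = 7: rhs = 14, matching y values: none (0 points).
  x = 8: rhs = 9, matching y values: 3, 16 (2 points).
  x = 9: rhs = 14, matching y values: none (0 points).
  x = 10: rhs = 16, matching y values: 4, 15 (2 points).
  x = 11: rhs = 2, matching y values: none (0 points).
  x = 12: rhs = 16, matching y values: 4, 15 (2 points).
  x = 13: rhs = 7, matching y values: 8, 11 (2 points).
  x = 14: rhs = 0, matching y values: 0 (1 points).
  x = 15: rhs = 1, matching y values: 1, 18 (2 points).
  x = 16: rhs = 16, matching y values: 4, 15 (2 points).
  x = 17: rhs = 13, matching y values: none (0 points).
  x = 18: rhs = 17, matching y values: 6, 13 (2 points).
Total affine count: 21.
Full point count |E(F_19)| = 21 + 1 = 22.
Hasse bound: |22 − (19+1)| = |2| = 2 ≤ 2√19 ≈ 8.7178 ✓.


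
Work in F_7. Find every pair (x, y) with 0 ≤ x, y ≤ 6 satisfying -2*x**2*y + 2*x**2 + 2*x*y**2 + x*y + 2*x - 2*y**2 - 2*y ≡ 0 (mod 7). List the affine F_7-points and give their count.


Affine F_7-points: {(0, 0), (0, 6), (1, 6), (5, 1), (5, 4), (6, 0), (6, 4)}; count = 7.

For each of the 49 pairs (x, y) ∈ F_7², evaluate f(x, y) mod 7. Record the zeros.
  x = 0: [0↦0, 1↦3, 2↦2, 3↦4, 4↦2, 5↦3, 6↦0]  zeros at y ∈ {0, 6}
  x = 1: [0↦4, 1↦1, 2↦5, 3↦2, 4↦6, 5↦3, 6↦0]  zeros at y ∈ {6}
  x = 2: [0↦5, 1↦6, 2↦4, 3↦6, 4↦5, 5↦1, 6↦1]  zeros at y ∈ ∅
  x = 3: [0↦3, 1↦4, 2↦6, 3↦2, 4↦6, 5↦4, 6↦3]  zeros at y ∈ ∅
  x = 4: [0↦5, 1↦2, 2↦4, 3↦4, 4↦2, 5↦5, 6↦6]  zeros at y ∈ ∅
  x = 5: [0↦4, 1↦0, 2↦5, 3↦5, 4↦0, 5↦4, 6↦3]  zeros at y ∈ {1, 4}
  x = 6: [0↦0, 1↦5, 2↦2, 3↦5, 4↦0, 5↦1, 6↦1]  zeros at y ∈ {0, 4}
Collecting zeros: affine points = {(0, 0), (0, 6), (1, 6), (5, 1), (5, 4), (6, 0), (6, 4)}.
Total count |C(F_7)_aff| = 7.


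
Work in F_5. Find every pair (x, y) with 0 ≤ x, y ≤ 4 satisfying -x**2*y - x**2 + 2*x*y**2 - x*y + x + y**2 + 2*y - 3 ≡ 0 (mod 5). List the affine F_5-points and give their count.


Affine F_5-points: {(0, 1), (0, 2), (1, 1), (1, 4), (2, 0), (4, 0), (4, 2)}; count = 7.

For each of the 25 pairs (x, y) ∈ F_5², evaluate f(x, y) mod 5. Record the zeros.
  x = 0: [0↦2, 1↦0, 2↦0, 3↦2, 4↦1]  zeros at y ∈ {1, 2}
  x = 1: [0↦2, 1↦0, 2↦4, 3↦4, 4↦0]  zeros at y ∈ {1, 4}
  x = 2: [0↦0, 1↦1, 2↦2, 3↦3, 4↦4]  zeros at y ∈ {0}
  x = 3: [0↦1, 1↦3, 2↦4, 3↦4, 4↦3]  zeros at y ∈ ∅
  x = 4: [0↦0, 1↦1, 2↦0, 3↦2, 4↦2]  zeros at y ∈ {0, 2}
Collecting zeros: affine points = {(0, 1), (0, 2), (1, 1), (1, 4), (2, 0), (4, 0), (4, 2)}.
Total count |C(F_5)_aff| = 7.


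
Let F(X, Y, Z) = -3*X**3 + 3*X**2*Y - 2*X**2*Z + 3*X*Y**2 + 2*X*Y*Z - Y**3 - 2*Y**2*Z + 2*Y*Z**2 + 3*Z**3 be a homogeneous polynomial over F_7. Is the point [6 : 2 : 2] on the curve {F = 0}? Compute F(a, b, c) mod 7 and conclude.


F(6,2,2) ≡ 1 (mod 7); P is NOT on the curve.

Evaluate F(6, 2, 2) term-by-term (mod 7).
  -3*X**3 ↦ -3·216·1·1 = -648
  3*X**2*Y ↦ 3·36·2·1 = 216
  -2*X**2*Z ↦ -2·36·1·2 = -144
  3*X*Y**2 ↦ 3·6·4·1 = 72
  2*X*Y*Z ↦ 2·6·2·2 = 48
  -Y**3 ↦ -1·1·8·1 = -8
  -2*Y**2*Z ↦ -2·1·4·2 = -16
  2*Y*Z**2 ↦ 2·1·2·4 = 16
  3*Z**3 ↦ 3·1·1·8 = 24
Sum: F(6, 2, 2) = (-648) + (216) + (-144) + (72) + (48) + (-8) + (-16) + (16) + (24) = -440.
Reducing mod 7: -440 ≡ 1 (mod 7).
Since F(a, b, c) ≡ 1 ≠ 0 (mod 7), P does NOT lie on the curve.


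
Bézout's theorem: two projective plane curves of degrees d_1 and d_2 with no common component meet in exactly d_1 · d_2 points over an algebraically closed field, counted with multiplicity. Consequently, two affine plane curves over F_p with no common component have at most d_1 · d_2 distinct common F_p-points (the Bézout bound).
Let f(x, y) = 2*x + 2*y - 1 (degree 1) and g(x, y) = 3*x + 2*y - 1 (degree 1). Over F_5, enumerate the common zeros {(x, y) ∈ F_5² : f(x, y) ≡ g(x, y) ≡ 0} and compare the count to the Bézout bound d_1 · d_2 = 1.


Common zeros: {(0, 3)}; count = 1; Bézout bound = 1.

deg(f) = 1, deg(g) = 1, so Bézout bound = 1.
Scan x ∈ F_5. For each x, list the y ∈ F_5 with f(x, y) ≡ 0 and those with g(x, y) ≡ 0 (mod 5); the common zeros in that column are the intersection.
  x = 0: f ≡ 0 at y ∈ {3}; g ≡ 0 at y ∈ {3}; common: {3}.
  x = 1: f ≡ 0 at y ∈ {2}; g ≡ 0 at y ∈ {4}; common: ∅.
  x = 2: f ≡ 0 at y ∈ {1}; g ≡ 0 at y ∈ {0}; common: ∅.
  x = 3: f ≡ 0 at y ∈ {0}; g ≡ 0 at y ∈ {1}; common: ∅.
  x = 4: f ≡ 0 at y ∈ {4}; g ≡ 0 at y ∈ {2}; common: ∅.
Collecting: common zeros = {(0, 3)}, so the count is 1.
Comparison with the Bézout bound: 1 ≤ 1 = deg(f)·deg(g), as expected for curves with no common component (the bound is attained).


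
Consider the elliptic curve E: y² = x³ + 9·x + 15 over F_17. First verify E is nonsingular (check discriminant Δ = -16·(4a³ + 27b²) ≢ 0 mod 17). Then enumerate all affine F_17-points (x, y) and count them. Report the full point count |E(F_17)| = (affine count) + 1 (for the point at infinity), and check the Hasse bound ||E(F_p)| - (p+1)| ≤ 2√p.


Affine points = {(0, 7), (0, 10), (1, 5), (1, 12), (3, 1), (3, 16), (4, 8), (4, 9), (5, 7), (5, 10), (6, 8), (6, 9), (7, 8), (7, 9), (8, 2), (8, 15), (9, 3), (9, 14), (10, 0), (11, 0), (12, 7), (12, 10), (13, 0)}; affine count = 23; |E(F_17)| = 24.

Discriminant check: Δ ∝ 4a³ + 27b² = 4·9³ + 27·15² = 4·729 + 27·225 ≡ 15 (mod 17). Nonzero ⇒ E is nonsingular.
For each x ∈ F_17, compute rhs = x³ + 9·x + 15 mod 17, then count y ∈ F_17 with y² ≡ rhs.
  x = 0: rhs = 15, matching y values: 7, 10 (2 points).
  x = 1: rhs = 8, matching y values: 5, 12 (2 points).
  x = 2: rhs = 7, matching y values: none (0 points).
  x = 3: rhs = 1, matching y values: 1, 16 (2 points).
  x = 4: rhs = 13, matching y values: 8, 9 (2 points).
  x = 5: rhs = 15, matching y values: 7, 10 (2 points).
  x = 6: rhs = 13, matching y values: 8, 9 (2 points).
  x = 7: rhs = 13, matching y values: 8, 9 (2 points).
  x = 8: rhs = 4, matching y values: 2, 15 (2 points).
  x = 9: rhs = 9, matching y values: 3, 14 (2 points).
  x = 10: rhs = 0, matching y values: 0 (1 points).
  x = 11: rhs = 0, matching y values: 0 (1 points).
  x = 12: rhs = 15, matching y values: 7, 10 (2 points).
  x = 13: rhs = 0, matching y values: 0 (1 points).
  x = 14: rhs = 12, matching y values: none (0 points).
  x = 15: rhs = 6, matching y values: none (0 points).
  x = 16: rhs = 5, matching y values: none (0 points).
Total affine count: 23.
Full point count |E(F_17)| = 23 + 1 = 24.
Hasse bound: |24 − (17+1)| = |6| = 6 ≤ 2√17 ≈ 8.2462 ✓.


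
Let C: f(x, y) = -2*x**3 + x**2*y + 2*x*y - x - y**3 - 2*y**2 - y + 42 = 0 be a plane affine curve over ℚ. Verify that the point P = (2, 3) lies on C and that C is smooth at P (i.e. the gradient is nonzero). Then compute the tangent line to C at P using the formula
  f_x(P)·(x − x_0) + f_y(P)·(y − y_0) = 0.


Tangent line at P: -7*x - 32*y + 110 = 0.

Step 1: f(2, 3) = 0, so P lies on C.
Step 2: partial derivatives
  f_x(x, y) = -6*x**2 + 2*x*y + 2*y - 1, f_y(x, y) = x**2 + 2*x - 3*y**2 - 4*y - 1.
  f_x(P) = -7, f_y(P) = -32 (gradient nonzero, so P is smooth).
Step 3: tangent line at P: -7·(x − 2) + -32·(y − 3) = 0.
Expanding: -7*x - 32*y + 110 = 0.


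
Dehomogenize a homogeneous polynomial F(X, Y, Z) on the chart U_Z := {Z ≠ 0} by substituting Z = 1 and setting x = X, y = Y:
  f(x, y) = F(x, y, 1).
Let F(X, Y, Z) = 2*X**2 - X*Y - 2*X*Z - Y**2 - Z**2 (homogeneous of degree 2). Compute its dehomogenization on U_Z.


f(x, y) = 2*x**2 - x*y - 2*x - y**2 - 1

On U_Z we set Z = 1. Each monomial c·X^i·Y^j·Z^k in F becomes c·x^i·y^j·1^k = c·x^i·y^j.
Substituting Z = 1: F(X, Y, 1) = 2*x**2 - x*y - 2*x - y**2 - 1.
Note: deg(f) ≤ deg(F) = 2; strict inequality happens when F is divisible by Z (lost terms).


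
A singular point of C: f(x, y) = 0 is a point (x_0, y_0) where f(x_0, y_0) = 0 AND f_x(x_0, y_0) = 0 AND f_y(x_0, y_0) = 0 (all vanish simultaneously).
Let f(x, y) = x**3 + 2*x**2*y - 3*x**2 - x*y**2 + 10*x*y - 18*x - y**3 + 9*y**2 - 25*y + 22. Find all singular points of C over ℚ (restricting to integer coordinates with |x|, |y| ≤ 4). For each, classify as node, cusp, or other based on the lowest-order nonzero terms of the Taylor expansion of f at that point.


Singular points: {(-1, 3)}; classification: cusp.

Compute partial derivatives:
  f_x = 3*x**2 + 4*x*y - 6*x - y**2 + 10*y - 18.
  f_y = 2*x**2 - 2*x*y + 10*x - 3*y**2 + 18*y - 25.
Scan x_0 ∈ {−4, ..., 4}. For each x_0, f_y(x_0, y) is a polynomial in y; find its integer roots y ∈ {−4, ..., 4}, then test f_x and f at those candidates.
  x = -4: f_y(-4, y) = -3*y**2 + 26*y - 33; no integer root y with |y| ≤ 4.
  x = -3: f_y(-3, y) = -3*y**2 + 24*y - 37; no integer root y with |y| ≤ 4.
  x = -2: f_y(-2, y) = -3*y**2 + 22*y - 37; no integer root y with |y| ≤ 4.
  x = -1: f_y(-1, y) = -3*y**2 + 20*y - 33; vanishes at y ∈ {3}. (-1, 3): f_x = 0, f = 0 — SINGULAR.
  x = 0: f_y(0, y) = -3*y**2 + 18*y - 25; no integer root y with |y| ≤ 4.
  x = 1: f_y(1, y) = -3*y**2 + 16*y - 13; vanishes at y ∈ {1}. (1, 1): f_x = -8 ≠ 0.
  x = 2: f_y(2, y) = -3*y**2 + 14*y + 3; no integer root y with |y| ≤ 4.
  x = 3: f_y(3, y) = -3*y**2 + 12*y + 23; no integer root y with |y| ≤ 4.
  x = 4: f_y(4, y) = -3*y**2 + 10*y + 47; no integer root y with |y| ≤ 4.
Only singular point on the grid: (-1, 3).
Classify: substitute x = -1 + u, y = 3 + v and expand: f = u**3 + 2*u**2*v - u*v**2 - v**3 + v**2.
No constant or linear terms (consistent with a singular point). Quadratic part: v**2. Cubic part: u**3 + 2*u**2*v - u*v**2 - v**3.
The quadratic part v**2 is a perfect square, so there is a single (double) tangent line v = 0, i.e. y = 3. Restricting the cubic part to that line (v = 0) leaves u**3 ≠ 0, so f is not divisible by v and the branch is v² ≈ -u**3 to lowest order — this is a cusp.
Classification: cusp.


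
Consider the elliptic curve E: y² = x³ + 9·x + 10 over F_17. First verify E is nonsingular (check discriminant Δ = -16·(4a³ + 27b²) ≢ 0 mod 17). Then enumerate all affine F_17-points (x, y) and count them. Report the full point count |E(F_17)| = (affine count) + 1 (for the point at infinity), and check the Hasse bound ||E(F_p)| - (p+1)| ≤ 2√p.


Affine points = {(2, 6), (2, 11), (3, 8), (3, 9), (4, 5), (4, 12), (6, 5), (6, 12), (7, 5), (7, 12), (8, 4), (8, 13), (9, 2), (9, 15), (15, 1), (15, 16), (16, 0)}; affine count = 17; |E(F_17)| = 18.

Discriminant check: Δ ∝ 4a³ + 27b² = 4·9³ + 27·10² = 4·729 + 27·100 ≡ 6 (mod 17). Nonzero ⇒ E is nonsingular.
For each x ∈ F_17, compute rhs = x³ + 9·x + 10 mod 17, then count y ∈ F_17 with y² ≡ rhs.
  x = 0: rhs = 10, matching y values: none (0 points).
  x = 1: rhs = 3, matching y values: none (0 points).
  x = 2: rhs = 2, matching y values: 6, 11 (2 points).
  x = 3: rhs = 13, matching y values: 8, 9 (2 points).
  x = 4: rhs = 8, matching y values: 5, 12 (2 points).
  x = 5: rhs = 10, matching y values: none (0 points).
  x = 6: rhs = 8, matching y values: 5, 12 (2 points).
  x = 7: rhs = 8, matching y values: 5, 12 (2 points).
  x = 8: rhs = 16, matching y values: 4, 13 (2 points).
  x = 9: rhs = 4, matching y values: 2, 15 (2 points).
  x = 10: rhs = 12, matching y values: none (0 points).
  x = 11: rhs = 12, matching y values: none (0 points).
  x = 12: rhs = 10, matching y values: none (0 points).
  x = 13: rhs = 12, matching y values: none (0 points).
  x = 14: rhs = 7, matching y values: none (0 points).
  x = 15: rhs = 1, matching y values: 1, 16 (2 points).
  x = 16: rhs = 0, matching y values: 0 (1 points).
Total affine count: 17.
Full point count |E(F_17)| = 17 + 1 = 18.
Hasse bound: |18 − (17+1)| = |0| = 0 ≤ 2√17 ≈ 8.2462 ✓.


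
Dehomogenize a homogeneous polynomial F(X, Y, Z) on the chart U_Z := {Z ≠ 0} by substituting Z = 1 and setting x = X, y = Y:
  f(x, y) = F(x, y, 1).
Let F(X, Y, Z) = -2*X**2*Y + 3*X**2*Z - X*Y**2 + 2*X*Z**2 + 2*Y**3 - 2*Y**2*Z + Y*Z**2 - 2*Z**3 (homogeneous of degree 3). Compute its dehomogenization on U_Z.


f(x, y) = -2*x**2*y + 3*x**2 - x*y**2 + 2*x + 2*y**3 - 2*y**2 + y - 2

On U_Z we set Z = 1. Each monomial c·X^i·Y^j·Z^k in F becomes c·x^i·y^j·1^k = c·x^i·y^j.
Substituting Z = 1: F(X, Y, 1) = -2*x**2*y + 3*x**2 - x*y**2 + 2*x + 2*y**3 - 2*y**2 + y - 2.
Note: deg(f) ≤ deg(F) = 3; strict inequality happens when F is divisible by Z (lost terms).


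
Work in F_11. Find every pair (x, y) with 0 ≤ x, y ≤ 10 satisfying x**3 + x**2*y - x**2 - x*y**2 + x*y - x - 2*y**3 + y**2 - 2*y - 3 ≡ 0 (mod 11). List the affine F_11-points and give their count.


Affine F_11-points: {(0, 8), (1, 4), (2, 1), (3, 9), (4, 10), (5, 7), (7, 1), (7, 2), (7, 5)}; count = 9.

For each of the 121 pairs (x, y) ∈ F_11², evaluate f(x, y) mod 11. Record the zeros.
  x = 0: [0↦8, 1↦5, 2↦3, 3↦1, 4↦9, 5↦4, 6↦7, 7↦6, 8↦0, 9↦10, 10↦2]  zeros at y ∈ {8}
  x = 1: [0↦7, 1↦5, 2↦2, 3↦8, 4↦0, 5↦10, 6↦4, 7↦3, 8↦6, 9↦1, 10↦9]  zeros at y ∈ {4}
  x = 2: [0↦10, 1↦0, 2↦9, 3↦3, 4↦3, 5↦8, 6↦6, 7↦7, 8↦10, 9↦3, 10↦7]  zeros at y ∈ {1}
  x = 3: [0↦1, 1↦7, 2↦8, 3↦3, 4↦2, 5↦4, 6↦8, 7↦2, 8↦7, 9↦0, 10↦2]  zeros at y ∈ {9}
  x = 4: [0↦8, 1↦10, 2↦5, 3↦3, 4↦3, 5↦4, 6↦5, 7↦5, 8↦3, 9↦9, 10↦0]  zeros at y ∈ {10}
  x = 5: [0↦4, 1↦4, 2↦6, 3↦9, 4↦1, 5↦3, 6↦3, 7↦0, 8↦4, 9↦3, 10↦7]  zeros at y ∈ {7}
  x = 6: [0↦6, 1↦6, 2↦6, 3↦5, 4↦2, 5↦7, 6↦8, 7↦4, 8↦5, 9↦10, 10↦7]  zeros at y ∈ ∅
  x = 7: [0↦9, 1↦0, 2↦0, 3↦8, 4↦1, 5↦0, 6↦4, 7↦1, 8↦1, 9↦3, 10↦6]  zeros at y ∈ {1, 2, 5}
  x = 8: [0↦8, 1↦3, 2↦5, 3↦2, 4↦4, 5↦10, 6↦8, 7↦8, 8↦9, 9↦10, 10↦10]  zeros at y ∈ ∅
  x = 9: [0↦9, 1↦10, 2↦5, 3↦4, 4↦6, 5↦10, 6↦4, 7↦9, 8↦2, 9↦4, 10↦3]  zeros at y ∈ ∅
  x = 10: [0↦7, 1↦5, 2↦6, 3↦9, 4↦2, 5↦6, 6↦9, 7↦10, 8↦8, 9↦2, 10↦2]  zeros at y ∈ ∅
Collecting zeros: affine points = {(0, 8), (1, 4), (2, 1), (3, 9), (4, 10), (5, 7), (7, 1), (7, 2), (7, 5)}.
Total count |C(F_11)_aff| = 9.


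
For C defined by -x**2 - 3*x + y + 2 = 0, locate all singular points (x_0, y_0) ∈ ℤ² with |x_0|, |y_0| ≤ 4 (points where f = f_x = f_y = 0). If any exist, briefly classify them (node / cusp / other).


No singular points in the scanned grid; C is smooth there.

Compute partial derivatives:
  f_x = -2*x - 3.
  f_y = 1.
f_y = 1 is a nonzero constant, so f_y never vanishes: no point (x, y) can satisfy f = f_x = f_y = 0. In particular no (x, y) ∈ {−4, ..., 4}² is singular; the curve is smooth.


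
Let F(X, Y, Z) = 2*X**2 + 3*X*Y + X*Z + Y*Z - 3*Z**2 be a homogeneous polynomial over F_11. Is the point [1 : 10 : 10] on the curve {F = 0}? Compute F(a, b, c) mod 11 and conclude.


F(1,10,10) ≡ 7 (mod 11); P is NOT on the curve.

Evaluate F(1, 10, 10) term-by-term (mod 11).
  2*X**2 ↦ 2·1·1·1 = 2
  3*X*Y ↦ 3·1·10·1 = 30
  X*Z ↦ 1·1·1·10 = 10
  Y*Z ↦ 1·1·10·10 = 100
  -3*Z**2 ↦ -3·1·1·100 = -300
Sum: F(1, 10, 10) = (2) + (30) + (10) + (100) + (-300) = -158.
Reducing mod 11: -158 ≡ 7 (mod 11).
Since F(a, b, c) ≡ 7 ≠ 0 (mod 11), P does NOT lie on the curve.


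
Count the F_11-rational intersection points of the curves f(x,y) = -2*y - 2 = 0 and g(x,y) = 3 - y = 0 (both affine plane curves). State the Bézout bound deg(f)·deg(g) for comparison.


Common zeros: ∅; count = 0; Bézout bound = 1.

deg(f) = 1, deg(g) = 1, so Bézout bound = 1.
Scan x ∈ F_11. For each x, list the y ∈ F_11 with f(x, y) ≡ 0 and those with g(x, y) ≡ 0 (mod 11); the common zeros in that column are the intersection.
  x = 0: f ≡ 0 at y ∈ {10}; g ≡ 0 at y ∈ {3}; common: ∅.
  x = 1: f ≡ 0 at y ∈ {10}; g ≡ 0 at y ∈ {3}; common: ∅.
  x = 2: f ≡ 0 at y ∈ {10}; g ≡ 0 at y ∈ {3}; common: ∅.
  x = 3: f ≡ 0 at y ∈ {10}; g ≡ 0 at y ∈ {3}; common: ∅.
  x = 4: f ≡ 0 at y ∈ {10}; g ≡ 0 at y ∈ {3}; common: ∅.
  x = 5: f ≡ 0 at y ∈ {10}; g ≡ 0 at y ∈ {3}; common: ∅.
  x = 6: f ≡ 0 at y ∈ {10}; g ≡ 0 at y ∈ {3}; common: ∅.
  x = 7: f ≡ 0 at y ∈ {10}; g ≡ 0 at y ∈ {3}; common: ∅.
  x = 8: f ≡ 0 at y ∈ {10}; g ≡ 0 at y ∈ {3}; common: ∅.
  x = 9: f ≡ 0 at y ∈ {10}; g ≡ 0 at y ∈ {3}; common: ∅.
  x = 10: f ≡ 0 at y ∈ {10}; g ≡ 0 at y ∈ {3}; common: ∅.
Collecting: common zeros = ∅, so the count is 0.
Comparison with the Bézout bound: 0 ≤ 1 = deg(f)·deg(g), as expected for curves with no common component (the affine F_11-count falls short of the bound because intersections may lie at infinity, over extension fields, or carry multiplicity).


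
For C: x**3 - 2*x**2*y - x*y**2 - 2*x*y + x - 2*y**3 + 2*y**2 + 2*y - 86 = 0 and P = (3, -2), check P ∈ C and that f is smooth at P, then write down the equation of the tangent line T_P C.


Tangent line at P: 52*x - 42*y - 240 = 0.

Step 1: f(3, -2) = 0, so P lies on C.
Step 2: partial derivatives
  f_x(x, y) = 3*x**2 - 4*x*y - y**2 - 2*y + 1, f_y(x, y) = -2*x**2 - 2*x*y - 2*x - 6*y**2 + 4*y + 2.
  f_x(P) = 52, f_y(P) = -42 (gradient nonzero, so P is smooth).
Step 3: tangent line at P: 52·(x − 3) + -42·(y − -2) = 0.
Expanding: 52*x - 42*y - 240 = 0.


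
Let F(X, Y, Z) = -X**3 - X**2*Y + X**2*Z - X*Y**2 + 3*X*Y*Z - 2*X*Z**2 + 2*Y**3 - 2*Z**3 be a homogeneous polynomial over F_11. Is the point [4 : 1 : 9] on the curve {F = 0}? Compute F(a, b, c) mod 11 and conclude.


F(4,1,9) ≡ 0 (mod 11); P is on the curve.

Evaluate F(4, 1, 9) term-by-term (mod 11).
  -X**3 ↦ -1·64·1·1 = -64
  -X**2*Y ↦ -1·16·1·1 = -16
  X**2*Z ↦ 1·16·1·9 = 144
  -X*Y**2 ↦ -1·4·1·1 = -4
  3*X*Y*Z ↦ 3·4·1·9 = 108
  -2*X*Z**2 ↦ -2·4·1·81 = -648
  2*Y**3 ↦ 2·1·1·1 = 2
  -2*Z**3 ↦ -2·1·1·729 = -1458
Sum: F(4, 1, 9) = (-64) + (-16) + (144) + (-4) + (108) + (-648) + (2) + (-1458) = -1936.
Reducing mod 11: -1936 ≡ 0 (mod 11).
Since F(a, b, c) ≡ 0 (mod 11), P lies on the curve.


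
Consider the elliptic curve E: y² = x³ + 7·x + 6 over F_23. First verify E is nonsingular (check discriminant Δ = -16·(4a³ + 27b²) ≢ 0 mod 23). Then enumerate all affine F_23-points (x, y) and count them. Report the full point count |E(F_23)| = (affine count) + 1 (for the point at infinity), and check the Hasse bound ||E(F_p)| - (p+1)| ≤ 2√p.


Affine points = {(0, 11), (0, 12), (3, 10), (3, 13), (4, 11), (4, 12), (9, 4), (9, 19), (10, 8), (10, 15), (12, 1), (12, 22), (15, 6), (15, 17), (17, 1), (17, 22), (19, 11), (19, 12), (20, 2), (20, 21)}; affine count = 20; |E(F_23)| = 21.

Discriminant check: Δ ∝ 4a³ + 27b² = 4·7³ + 27·6² = 4·343 + 27·36 ≡ 21 (mod 23). Nonzero ⇒ E is nonsingular.
For each x ∈ F_23, compute rhs = x³ + 7·x + 6 mod 23, then count y ∈ F_23 with y² ≡ rhs.
  x = 0: rhs = 6, matching y values: 11, 12 (2 points).
  x = 1: rhs = 14, matching y values: none (0 points).
  x = 2: rhs = 5, matching y values: none (0 points).
  x = 3: rhs = 8, matching y values: 10, 13 (2 points).
  x = 4: rhs = 6, matching y values: 11, 12 (2 points).
  x = 5: rhs = 5, matching y values: none (0 points).
  x = 6: rhs = 11, matching y values: none (0 points).
  x = 7: rhs = 7, matching y values: none (0 points).
  x = 8: rhs = 22, matching y values: none (0 points).
  x = 9: rhs = 16, matching y values: 4, 19 (2 points).
  x = 10: rhs = 18, matching y values: 8, 15 (2 points).
  x = 11: rhs = 11, matching y values: none (0 points).
  x = 12: rhs = 1, matching y values: 1, 22 (2 points).
  x = 13: rhs = 17, matching y values: none (0 points).
  x = 14: rhs = 19, matching y values: none (0 points).
  x = 15: rhs = 13, matching y values: 6, 17 (2 points).
  x = 16: rhs = 5, matching y values: none (0 points).
  x = 17: rhs = 1, matching y values: 1, 22 (2 points).
  x = 18: rhs = 7, matching y values: none (0 points).
  x = 19: rhs = 6, matching y values: 11, 12 (2 points).
  x = 20: rhs = 4, matching y values: 2, 21 (2 points).
  x = 21: rhs = 7, matching y values: none (0 points).
  x = 22: rhs = 21, matching y values: none (0 points).
Total affine count: 20.
Full point count |E(F_23)| = 20 + 1 = 21.
Hasse bound: |21 − (23+1)| = |-3| = 3 ≤ 2√23 ≈ 9.5917 ✓.


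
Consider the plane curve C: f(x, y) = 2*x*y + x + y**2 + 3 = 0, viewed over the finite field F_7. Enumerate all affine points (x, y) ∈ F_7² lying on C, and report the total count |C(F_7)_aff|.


Affine F_7-points: {(0, 2), (0, 5), (1, 1), (1, 4), (4, 0), (4, 6)}; count = 6.

For each of the 49 pairs (x, y) ∈ F_7², evaluate f(x, y) mod 7. Record the zeros.
  x = 0: [0↦3, 1↦4, 2↦0, 3↦5, 4↦5, 5↦0, 6↦4]  zeros at y ∈ {2, 5}
  x = 1: [0↦4, 1↦0, 2↦5, 3↦5, 4↦0, 5↦4, 6↦3]  zeros at y ∈ {1, 4}
  x = 2: [0↦5, 1↦3, 2↦3, 3↦5, 4↦2, 5↦1, 6↦2]  zeros at y ∈ ∅
  x = 3: [0↦6, 1↦6, 2↦1, 3↦5, 4↦4, 5↦5, 6↦1]  zeros at y ∈ ∅
  x = 4: [0↦0, 1↦2, 2↦6, 3↦5, 4↦6, 5↦2, 6↦0]  zeros at y ∈ {0, 6}
  x = 5: [0↦1, 1↦5, 2↦4, 3↦5, 4↦1, 5↦6, 6↦6]  zeros at y ∈ ∅
  x = 6: [0↦2, 1↦1, 2↦2, 3↦5, 4↦3, 5↦3, 6↦5]  zeros at y ∈ ∅
Collecting zeros: affine points = {(0, 2), (0, 5), (1, 1), (1, 4), (4, 0), (4, 6)}.
Total count |C(F_7)_aff| = 6.


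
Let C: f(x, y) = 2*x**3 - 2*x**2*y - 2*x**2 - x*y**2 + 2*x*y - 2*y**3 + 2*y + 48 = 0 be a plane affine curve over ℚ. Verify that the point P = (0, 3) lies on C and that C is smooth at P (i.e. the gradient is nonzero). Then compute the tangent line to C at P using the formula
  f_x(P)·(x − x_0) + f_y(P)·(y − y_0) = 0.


Tangent line at P: -3*x - 52*y + 156 = 0.

Step 1: f(0, 3) = 0, so P lies on C.
Step 2: partial derivatives
  f_x(x, y) = 6*x**2 - 4*x*y - 4*x - y**2 + 2*y, f_y(x, y) = -2*x**2 - 2*x*y + 2*x - 6*y**2 + 2.
  f_x(P) = -3, f_y(P) = -52 (gradient nonzero, so P is smooth).
Step 3: tangent line at P: -3·(x − 0) + -52·(y − 3) = 0.
Expanding: -3*x - 52*y + 156 = 0.


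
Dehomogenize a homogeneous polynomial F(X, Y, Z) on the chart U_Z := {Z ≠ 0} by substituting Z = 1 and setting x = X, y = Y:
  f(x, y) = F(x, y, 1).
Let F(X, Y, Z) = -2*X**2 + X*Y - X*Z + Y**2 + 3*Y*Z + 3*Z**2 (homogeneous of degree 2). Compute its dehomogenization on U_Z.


f(x, y) = -2*x**2 + x*y - x + y**2 + 3*y + 3

On U_Z we set Z = 1. Each monomial c·X^i·Y^j·Z^k in F becomes c·x^i·y^j·1^k = c·x^i·y^j.
Substituting Z = 1: F(X, Y, 1) = -2*x**2 + x*y - x + y**2 + 3*y + 3.
Note: deg(f) ≤ deg(F) = 2; strict inequality happens when F is divisible by Z (lost terms).


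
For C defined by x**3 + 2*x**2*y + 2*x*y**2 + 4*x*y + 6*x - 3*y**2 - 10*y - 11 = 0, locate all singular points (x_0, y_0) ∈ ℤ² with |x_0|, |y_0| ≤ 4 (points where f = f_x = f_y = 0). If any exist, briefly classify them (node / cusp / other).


Singular points: {(2, -3)}; classification: cusp.

Compute partial derivatives:
  f_x = 3*x**2 + 4*x*y + 2*y**2 + 4*y + 6.
  f_y = 2*x**2 + 4*x*y + 4*x - 6*y - 10.
Scan x_0 ∈ {−4, ..., 4}. For each x_0, f_y(x_0, y) is a polynomial in y; find its integer roots y ∈ {−4, ..., 4}, then test f_x and f at those candidates.
  x = -4: f_y(-4, y) = 6 - 22*y; no integer root y with |y| ≤ 4.
  x = -3: f_y(-3, y) = -18*y - 4; no integer root y with |y| ≤ 4.
  x = -2: f_y(-2, y) = -14*y - 10; no integer root y with |y| ≤ 4.
  x = -1: f_y(-1, y) = -10*y - 12; no integer root y with |y| ≤ 4.
  x = 0: f_y(0, y) = -6*y - 10; no integer root y with |y| ≤ 4.
  x = 1: f_y(1, y) = -2*y - 4; vanishes at y ∈ {-2}. (1, -2): f_x = 1 ≠ 0.
  x = 2: f_y(2, y) = 2*y + 6; vanishes at y ∈ {-3}. (2, -3): f_x = 0, f = 0 — SINGULAR.
  x = 3: f_y(3, y) = 6*y + 20; no integer root y with |y| ≤ 4.
  x = 4: f_y(4, y) = 10*y + 38; no integer root y with |y| ≤ 4.
Only singular point on the grid: (2, -3).
Classify: substitute x = 2 + u, y = -3 + v and expand: f = u**3 + 2*u**2*v + 2*u*v**2 + v**2.
No constant or linear terms (consistent with a singular point). Quadratic part: v**2. Cubic part: u**3 + 2*u**2*v + 2*u*v**2.
The quadratic part v**2 is a perfect square, so there is a single (double) tangent line v = 0, i.e. y = -3. Restricting the cubic part to that line (v = 0) leaves u**3 ≠ 0, so f is not divisible by v and the branch is v² ≈ -u**3 to lowest order — this is a cusp.
Classification: cusp.


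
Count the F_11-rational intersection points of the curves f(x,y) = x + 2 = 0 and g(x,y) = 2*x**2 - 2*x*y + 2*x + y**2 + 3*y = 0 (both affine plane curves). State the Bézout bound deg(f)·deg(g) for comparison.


Common zeros: {(9, 2)}; count = 1; Bézout bound = 2.

deg(f) = 1, deg(g) = 2, so Bézout bound = 2.
Scan x ∈ F_11. For each x, list the y ∈ F_11 with f(x, y) ≡ 0 and those with g(x, y) ≡ 0 (mod 11); the common zeros in that column are the intersection.
  x = 0: f ≡ 0 at y ∈ ∅; g ≡ 0 at y ∈ {0, 8}; common: ∅.
  x = 1: f ≡ 0 at y ∈ ∅; g ≡ 0 at y ∈ ∅; common: ∅.
  x = 2: f ≡ 0 at y ∈ ∅; g ≡ 0 at y ∈ ∅; common: ∅.
  x = 3: f ≡ 0 at y ∈ ∅; g ≡ 0 at y ∈ {1, 2}; common: ∅.
  x = 4: f ≡ 0 at y ∈ ∅; g ≡ 0 at y ∈ ∅; common: ∅.
  x = 5: f ≡ 0 at y ∈ ∅; g ≡ 0 at y ∈ ∅; common: ∅.
  x = 6: f ≡ 0 at y ∈ ∅; g ≡ 0 at y ∈ {3, 6}; common: ∅.
  x = 7: f ≡ 0 at y ∈ ∅; g ≡ 0 at y ∈ {3, 8}; common: ∅.
  x = 8: f ≡ 0 at y ∈ ∅; g ≡ 0 at y ∈ {1}; common: ∅.
  x = 9: f ≡ 0 at y ∈ {0, 1, 2, 3, 4, 5, 6, 7, 8, 9, 10}; g ≡ 0 at y ∈ {2}; common: {2}.
  x = 10: f ≡ 0 at y ∈ ∅; g ≡ 0 at y ∈ {0, 6}; common: ∅.
Collecting: common zeros = {(9, 2)}, so the count is 1.
Comparison with the Bézout bound: 1 ≤ 2 = deg(f)·deg(g), as expected for curves with no common component (the affine F_11-count falls short of the bound because intersections may lie at infinity, over extension fields, or carry multiplicity).


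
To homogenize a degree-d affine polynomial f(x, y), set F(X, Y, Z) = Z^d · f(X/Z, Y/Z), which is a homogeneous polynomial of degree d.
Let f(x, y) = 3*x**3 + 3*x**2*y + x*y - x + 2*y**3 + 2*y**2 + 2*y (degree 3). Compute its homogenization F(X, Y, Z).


F(X, Y, Z) = 3*X**3 + 3*X**2*Y + X*Y*Z - X*Z**2 + 2*Y**3 + 2*Y**2*Z + 2*Y*Z**2

deg(f) = 3.
Substitute x = X/Z, y = Y/Z into f, then multiply by Z^3.
  monomial 3·x^3·y^0 ↦ 3·X^3·Y^0·Z^0.
  monomial 3·x^2·y^1 ↦ 3·X^2·Y^1·Z^0.
  monomial 1·x^1·y^1 ↦ 1·X^1·Y^1·Z^1.
  monomial -1·x^1·y^0 ↦ -1·X^1·Y^0·Z^2.
  monomial 2·x^0·y^3 ↦ 2·X^0·Y^3·Z^0.
  monomial 2·x^0·y^2 ↦ 2·X^0·Y^2·Z^1.
  monomial 2·x^0·y^1 ↦ 2·X^0·Y^1·Z^2.
Collecting: F(X, Y, Z) = 3*X**3 + 3*X**2*Y + X*Y*Z - X*Z**2 + 2*Y**3 + 2*Y**2*Z + 2*Y*Z**2.


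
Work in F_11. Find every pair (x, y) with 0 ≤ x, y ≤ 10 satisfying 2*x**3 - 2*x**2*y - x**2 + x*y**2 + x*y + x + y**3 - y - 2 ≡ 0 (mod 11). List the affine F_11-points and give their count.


Affine F_11-points: {(0, 3), (1, 0), (1, 1), (1, 9), (6, 9), (8, 9), (10, 3)}; count = 7.

For each of the 121 pairs (x, y) ∈ F_11², evaluate f(x, y) mod 11. Record the zeros.
  x = 0: [0↦9, 1↦9, 2↦4, 3↦0, 4↦3, 5↦8, 6↦10, 7↦4, 8↦7, 9↦3, 10↦9]  zeros at y ∈ {3}
  x = 1: [0↦0, 1↦0, 2↦8, 3↦8, 4↦6, 5↦8, 6↦9, 7↦4, 8↦10, 9↦0, 10↦2]  zeros at y ∈ {0, 1, 9}
  x = 2: [0↦1, 1↦8, 2↦3, 3↦3, 4↦3, 5↦9, 6↦5, 7↦8, 8↦2, 9↦4, 10↦9]  zeros at y ∈ ∅
  x = 3: [0↦2, 1↦1, 2↦1, 3↦8, 4↦6, 5↦1, 6↦10, 7↦6, 8↦6, 9↦5, 10↦9]  zeros at y ∈ ∅
  x = 4: [0↦4, 1↦2, 2↦3, 3↦2, 4↦5, 5↦7, 6↦3, 7↦10, 8↦1, 9↦4, 10↦3]  zeros at y ∈ ∅
  x = 5: [0↦8, 1↦1, 2↦10, 3↦8, 4↦1, 5↦6, 6↦7, 7↦10, 8↦10, 9↦2, 10↦3]  zeros at y ∈ ∅
  x = 6: [0↦4, 1↦10, 2↦1, 3↦5, 4↦6, 5↦10, 6↦1, 7↦7, 8↦1, 9↦0, 10↦10]  zeros at y ∈ {9}
  x = 7: [0↦4, 1↦8, 2↦10, 3↦5, 4↦10, 5↦9, 6↦8, 7↦2, 8↦8, 9↦10, 10↦3]  zeros at y ∈ ∅
  x = 8: [0↦9, 1↦7, 2↦5, 3↦9, 4↦3, 5↦4, 6↦7, 7↦7, 8↦10, 9↦0, 10↦5]  zeros at y ∈ {9}
  x = 9: [0↦9, 1↦8, 2↦9, 3↦7, 4↦8, 5↦7, 6↦10, 7↦1, 8↦8, 9↦4, 10↦6]  zeros at y ∈ ∅
  x = 10: [0↦5, 1↦1, 2↦1, 3↦0, 4↦4, 5↦8, 6↦7, 7↦7, 8↦3, 9↦1, 10↦7]  zeros at y ∈ {3}
Collecting zeros: affine points = {(0, 3), (1, 0), (1, 1), (1, 9), (6, 9), (8, 9), (10, 3)}.
Total count |C(F_11)_aff| = 7.


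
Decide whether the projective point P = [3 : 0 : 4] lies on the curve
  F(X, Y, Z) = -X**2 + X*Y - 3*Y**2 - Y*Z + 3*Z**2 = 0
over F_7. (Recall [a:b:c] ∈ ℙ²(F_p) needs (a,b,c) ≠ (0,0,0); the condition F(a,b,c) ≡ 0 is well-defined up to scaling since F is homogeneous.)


F(3,0,4) ≡ 4 (mod 7); P is NOT on the curve.

Evaluate F(3, 0, 4) term-by-term (mod 7).
  -X**2 ↦ -1·9·1·1 = -9
  X*Y ↦ 1·3·0·1 = 0
  -3*Y**2 ↦ -3·1·0·1 = 0
  -Y*Z ↦ -1·1·0·4 = 0
  3*Z**2 ↦ 3·1·1·16 = 48
Sum: F(3, 0, 4) = (-9) + (0) + (0) + (0) + (48) = 39.
Reducing mod 7: 39 ≡ 4 (mod 7).
Since F(a, b, c) ≡ 4 ≠ 0 (mod 7), P does NOT lie on the curve.


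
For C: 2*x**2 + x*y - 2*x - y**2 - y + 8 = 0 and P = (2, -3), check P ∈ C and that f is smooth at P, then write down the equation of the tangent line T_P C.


Tangent line at P: 3*x + 7*y + 15 = 0.

Step 1: f(2, -3) = 0, so P lies on C.
Step 2: partial derivatives
  f_x(x, y) = 4*x + y - 2, f_y(x, y) = x - 2*y - 1.
  f_x(P) = 3, f_y(P) = 7 (gradient nonzero, so P is smooth).
Step 3: tangent line at P: 3·(x − 2) + 7·(y − -3) = 0.
Expanding: 3*x + 7*y + 15 = 0.
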